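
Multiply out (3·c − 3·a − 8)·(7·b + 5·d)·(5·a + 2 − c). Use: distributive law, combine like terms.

126·a·b·c + 98·b·c − 21·b·c² + 90·a·c·d + 70·c·d − 15·c²·d − 105·a²·b − 322·a·b − 75·a²·d − 230·a·d − 112·b − 80·d

(3·c − 3·a − 8)·(7·b + 5·d)·(5·a + 2 − c)
= (21·b·c + 15·c·d − 21·a·b − 15·a·d − 56·b − 40·d)·(5·a + 2 − c)    [distributive law]
= 105·a·b·c + 42·b·c − 21·b·c² + 75·a·c·d + 30·c·d − 15·c²·d − 105·a²·b − 42·a·b + 21·a·b·c − 75·a²·d − 30·a·d + 15·a·c·d − 280·a·b − 112·b + 56·b·c − 200·a·d − 80·d + 40·c·d    [distributive law]
= 126·a·b·c + 98·b·c − 21·b·c² + 90·a·c·d + 70·c·d − 15·c²·d − 105·a²·b − 322·a·b − 75·a²·d − 230·a·d − 112·b − 80·d    [combine like terms]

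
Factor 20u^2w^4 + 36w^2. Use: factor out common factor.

4w^2(5u^2w^2 + 9)

20u^2w^4 + 36w^2
= 4(5u^2w^4 + 9w^2)    [factor out 4]
= 4w^2(5u^2w^2 + 9)    [factor out w^2]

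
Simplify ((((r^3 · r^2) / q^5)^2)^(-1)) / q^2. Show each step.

q^8·r^(-10)

((((r^3 · r^2) / q^5)^2)^(-1)) / q^2
= (((r^3 · r^2) / q^5)^(-2)) / q^2    [power of a power]
= (((r^3 · r^2)^(-2)) / ((q^5)^(-2))) / q^2    [power of a quotient]
= ((((r^3)^(-2)) · ((r^2)^(-2))) / ((q^5)^(-2))) / q^2    [power of a product]
= ((r^(-6) · ((r^2)^(-2))) / ((q^5)^(-2))) / q^2    [power of a power]
= ((r^(-6) · r^(-4)) / ((q^5)^(-2))) / q^2    [power of a power]
= (r^(-10) / ((q^5)^(-2))) / q^2    [product of powers]
= (r^(-10) / q^(-10)) / q^2    [power of a power]
= q^8·r^(-10)    [quotient of powers; product of powers]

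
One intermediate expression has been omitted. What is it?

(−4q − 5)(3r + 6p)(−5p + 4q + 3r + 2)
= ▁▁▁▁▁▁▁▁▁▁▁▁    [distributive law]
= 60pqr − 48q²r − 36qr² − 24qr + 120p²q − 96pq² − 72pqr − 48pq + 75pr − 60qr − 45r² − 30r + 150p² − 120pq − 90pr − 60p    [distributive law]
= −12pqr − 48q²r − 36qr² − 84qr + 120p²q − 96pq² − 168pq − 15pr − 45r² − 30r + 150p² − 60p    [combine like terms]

By distributive law:

(−12qr − 24pq − 15r − 30p)(−5p + 4q + 3r + 2)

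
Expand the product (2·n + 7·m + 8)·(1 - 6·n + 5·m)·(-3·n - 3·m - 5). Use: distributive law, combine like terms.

(2·n + 7·m + 8)·(1 - 6·n + 5·m)·(-3·n - 3·m - 5)
= (2·n - 12·n² + 10·m·n + 7·m - 42·m·n + 35·m² + 8 - 48·n + 40·m)·(-3·n - 3·m - 5)    [distributive law]
= (-46·n - 12·n² - 32·m·n + 47·m + 35·m² + 8)·(-3·n - 3·m - 5)    [combine like terms]
= 138·n² + 138·m·n + 230·n + 36·n³ + 36·m·n² + 60·n² + 96·m·n² + 96·m²·n + 160·m·n - 141·m·n - 141·m² - 235·m - 105·m²·n - 105·m³ - 175·m² - 24·n - 24·m - 40    [distributive law]
= 198·n² + 157·m·n + 206·n + 36·n³ + 132·m·n² - 9·m²·n - 316·m² - 259·m - 105·m³ - 40    [combine like terms]

198·n² + 157·m·n + 206·n + 36·n³ + 132·m·n² - 9·m²·n - 316·m² - 259·m - 105·m³ - 40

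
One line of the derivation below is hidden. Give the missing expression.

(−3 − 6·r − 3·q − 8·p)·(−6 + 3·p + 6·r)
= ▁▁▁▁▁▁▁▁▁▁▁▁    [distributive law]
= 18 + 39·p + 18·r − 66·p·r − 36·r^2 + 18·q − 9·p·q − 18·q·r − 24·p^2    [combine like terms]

By distributive law:

18 − 9·p − 18·r + 36·r − 18·p·r − 36·r^2 + 18·q − 9·p·q − 18·q·r + 48·p − 24·p^2 − 48·p·r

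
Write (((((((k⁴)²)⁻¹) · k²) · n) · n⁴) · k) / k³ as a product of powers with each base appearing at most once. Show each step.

(((((((k⁴)²)⁻¹) · k²) · n) · n⁴) · k) / k³
= ((((((k⁴)⁻²) · k²) · n) · n⁴) · k) / k³    [power of a power]
= ((((k⁻⁸ · k²) · n) · n⁴) · k) / k³    [power of a power]
= (((k⁻⁶ · n) · n⁴) · k) / k³    [product of powers]
= k⁻⁸n⁵    [quotient of powers; product of powers]

k⁻⁸n⁵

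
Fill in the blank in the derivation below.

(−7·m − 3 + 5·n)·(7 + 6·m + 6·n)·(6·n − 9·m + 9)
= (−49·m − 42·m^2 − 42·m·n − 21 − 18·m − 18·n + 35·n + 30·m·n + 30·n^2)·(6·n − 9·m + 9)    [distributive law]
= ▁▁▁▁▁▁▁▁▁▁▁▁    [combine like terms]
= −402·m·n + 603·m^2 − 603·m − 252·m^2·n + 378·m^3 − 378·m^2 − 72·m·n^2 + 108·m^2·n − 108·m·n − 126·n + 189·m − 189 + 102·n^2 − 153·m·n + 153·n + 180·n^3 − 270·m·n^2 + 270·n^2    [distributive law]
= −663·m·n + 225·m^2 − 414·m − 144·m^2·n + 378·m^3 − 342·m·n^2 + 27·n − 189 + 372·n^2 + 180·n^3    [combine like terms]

By combine like terms:

(−67·m − 42·m^2 − 12·m·n − 21 + 17·n + 30·n^2)·(6·n − 9·m + 9)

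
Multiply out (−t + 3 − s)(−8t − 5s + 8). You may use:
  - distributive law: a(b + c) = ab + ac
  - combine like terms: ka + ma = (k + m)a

8t² + 13st − 32t − 23s + 24 + 5s²

(−t + 3 − s)(−8t − 5s + 8)
= 8t² + 5st − 8t − 24t − 15s + 24 + 8st + 5s² − 8s    [distributive law]
= 8t² + 13st − 32t − 23s + 24 + 5s²    [combine like terms]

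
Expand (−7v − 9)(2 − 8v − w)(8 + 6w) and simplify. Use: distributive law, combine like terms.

(−7v − 9)(2 − 8v − w)(8 + 6w)
= (−14v + 56v^2 + 7vw − 18 + 72v + 9w)(8 + 6w)    [distributive law]
= (58v + 56v^2 + 7vw − 18 + 9w)(8 + 6w)    [combine like terms]
= 464v + 348vw + 448v^2 + 336v^2w + 56vw + 42vw^2 − 144 − 108w + 72w + 54w^2    [distributive law]
= 464v + 404vw + 448v^2 + 336v^2w + 42vw^2 − 144 − 36w + 54w^2    [combine like terms]

464v + 404vw + 448v^2 + 336v^2w + 42vw^2 − 144 − 36w + 54w^2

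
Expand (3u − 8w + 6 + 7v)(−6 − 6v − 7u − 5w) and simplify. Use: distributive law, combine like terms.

(3u − 8w + 6 + 7v)(−6 − 6v − 7u − 5w)
= −18u − 18uv − 21u² − 15uw + 48w + 48vw + 56uw + 40w² − 36 − 36v − 42u − 30w − 42v − 42v² − 49uv − 35vw    [distributive law]
= −60u − 67uv − 21u² + 41uw + 18w + 13vw + 40w² − 36 − 78v − 42v²    [combine like terms]

−60u − 67uv − 21u² + 41uw + 18w + 13vw + 40w² − 36 − 78v − 42v²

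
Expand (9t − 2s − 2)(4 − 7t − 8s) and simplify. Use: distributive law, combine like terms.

(9t − 2s − 2)(4 − 7t − 8s)
= 36t − 63t^2 − 72st − 8s + 14st + 16s^2 − 8 + 14t + 16s    [distributive law]
= 50t − 63t^2 − 58st + 8s + 16s^2 − 8    [combine like terms]

50t − 63t^2 − 58st + 8s + 16s^2 − 8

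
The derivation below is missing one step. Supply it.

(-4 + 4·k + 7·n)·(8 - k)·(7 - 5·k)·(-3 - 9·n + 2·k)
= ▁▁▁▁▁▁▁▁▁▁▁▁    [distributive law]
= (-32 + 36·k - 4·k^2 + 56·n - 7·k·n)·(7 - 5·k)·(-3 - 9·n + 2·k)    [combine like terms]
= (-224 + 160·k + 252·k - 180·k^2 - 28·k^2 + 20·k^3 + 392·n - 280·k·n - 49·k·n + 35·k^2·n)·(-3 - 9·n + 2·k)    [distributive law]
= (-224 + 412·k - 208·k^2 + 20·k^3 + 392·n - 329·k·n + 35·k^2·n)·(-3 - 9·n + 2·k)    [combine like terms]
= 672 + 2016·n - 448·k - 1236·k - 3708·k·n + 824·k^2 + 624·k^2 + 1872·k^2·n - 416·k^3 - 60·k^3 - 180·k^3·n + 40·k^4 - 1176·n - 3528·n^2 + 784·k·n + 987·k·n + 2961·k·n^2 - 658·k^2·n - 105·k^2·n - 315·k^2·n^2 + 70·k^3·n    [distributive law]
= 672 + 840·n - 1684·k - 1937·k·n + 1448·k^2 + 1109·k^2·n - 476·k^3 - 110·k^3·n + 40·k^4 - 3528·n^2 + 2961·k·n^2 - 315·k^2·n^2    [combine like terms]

Applying distributive law to the line above:

(-32 + 4·k + 32·k - 4·k^2 + 56·n - 7·k·n)·(7 - 5·k)·(-3 - 9·n + 2·k)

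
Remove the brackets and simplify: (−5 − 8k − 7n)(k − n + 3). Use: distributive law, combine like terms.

(−5 − 8k − 7n)(k − n + 3)
= −5k + 5n − 15 − 8k^2 + 8kn − 24k − 7kn + 7n^2 − 21n    [distributive law]
= −29k − 16n − 15 − 8k^2 + kn + 7n^2    [combine like terms]

−29k − 16n − 15 − 8k^2 + kn + 7n^2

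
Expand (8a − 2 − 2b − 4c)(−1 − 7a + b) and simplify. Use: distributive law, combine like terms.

(8a − 2 − 2b − 4c)(−1 − 7a + b)
= −8a − 56a^2 + 8ab + 2 + 14a − 2b + 2b + 14ab − 2b^2 + 4c + 28ac − 4bc    [distributive law]
= 6a − 56a^2 + 22ab + 2 − 2b^2 + 4c + 28ac − 4bc    [combine like terms]

6a − 56a^2 + 22ab + 2 − 2b^2 + 4c + 28ac − 4bc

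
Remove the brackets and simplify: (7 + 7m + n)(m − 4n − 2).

(7 + 7m + n)(m − 4n − 2)
= 7m − 28n − 14 + 7m^2 − 28mn − 14m + mn − 4n^2 − 2n    [distributive law]
= −7m − 30n − 14 + 7m^2 − 27mn − 4n^2    [combine like terms]

−7m − 30n − 14 + 7m^2 − 27mn − 4n^2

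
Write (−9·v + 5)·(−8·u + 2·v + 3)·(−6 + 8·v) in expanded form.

−752·u·v + 576·u·v^2 − 28·v^2 − 144·v^3 + 222·v + 240·u − 90

(−9·v + 5)·(−8·u + 2·v + 3)·(−6 + 8·v)
= (72·u·v − 18·v^2 − 27·v − 40·u + 10·v + 15)·(−6 + 8·v)    [distributive law]
= (72·u·v − 18·v^2 − 17·v − 40·u + 15)·(−6 + 8·v)    [combine like terms]
= −432·u·v + 576·u·v^2 + 108·v^2 − 144·v^3 + 102·v − 136·v^2 + 240·u − 320·u·v − 90 + 120·v    [distributive law]
= −752·u·v + 576·u·v^2 − 28·v^2 − 144·v^3 + 222·v + 240·u − 90    [combine like terms]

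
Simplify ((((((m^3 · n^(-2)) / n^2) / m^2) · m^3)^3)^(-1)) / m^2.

((((((m^3 · n^(-2)) / n^2) / m^2) · m^3)^3)^(-1)) / m^2
= (((((m^3 · n^(-2)) / n^2) / m^2) · m^3)^(-3)) / m^2    [power of a power]
= (((((m^3 · n^(-2)) / n^2) / m^2)^(-3)) · ((m^3)^(-3))) / m^2    [power of a product]
= (((((m^3 · n^(-2)) / n^2)^(-3)) / ((m^2)^(-3))) · ((m^3)^(-3))) / m^2    [power of a quotient]
= (((((m^3 · n^(-2))^(-3)) / ((n^2)^(-3))) / ((m^2)^(-3))) · ((m^3)^(-3))) / m^2    [power of a quotient]
= ((((((m^3)^(-3)) · ((n^(-2))^(-3))) / ((n^2)^(-3))) / ((m^2)^(-3))) · ((m^3)^(-3))) / m^2    [power of a product]
= ((((m^(-9) · ((n^(-2))^(-3))) / ((n^2)^(-3))) / ((m^2)^(-3))) · ((m^3)^(-3))) / m^2    [power of a power]
= ((((m^(-9) · n^6) / ((n^2)^(-3))) / ((m^2)^(-3))) · ((m^3)^(-3))) / m^2    [power of a power]
= ((((m^(-9) · n^6) / n^(-6)) / ((m^2)^(-3))) · ((m^3)^(-3))) / m^2    [power of a power]
= ((((m^(-9) · n^6) / n^(-6)) / m^(-6)) · ((m^3)^(-3))) / m^2    [power of a power]
= ((((m^(-9) · n^6) / n^(-6)) / m^(-6)) · m^(-9)) / m^2    [power of a power]
= m^(-14)n^12    [quotient of powers; product of powers]

m^(-14)n^12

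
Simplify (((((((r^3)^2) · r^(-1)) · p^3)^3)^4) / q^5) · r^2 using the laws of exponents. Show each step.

(((((((r^3)^2) · r^(-1)) · p^3)^3)^4) / q^5) · r^2
= ((((((r^3)^2) · r^(-1)) · p^3)^12) / q^5) · r^2    [power of a power]
= ((((((r^3)^2) · r^(-1))^12) · ((p^3)^12)) / q^5) · r^2    [power of a product]
= ((((((r^3)^2)^12) · ((r^(-1))^12)) · ((p^3)^12)) / q^5) · r^2    [power of a product]
= (((((r^3)^24) · ((r^(-1))^12)) · ((p^3)^12)) / q^5) · r^2    [power of a power]
= (((r^72 · ((r^(-1))^12)) · ((p^3)^12)) / q^5) · r^2    [power of a power]
= (((r^72 · r^(-12)) · ((p^3)^12)) / q^5) · r^2    [power of a power]
= ((r^60 · ((p^3)^12)) / q^5) · r^2    [product of powers]
= ((r^60 · p^36) / q^5) · r^2    [power of a power]
= p^36·q^(-5)·r^62    [quotient of powers; product of powers]

p^36·q^(-5)·r^62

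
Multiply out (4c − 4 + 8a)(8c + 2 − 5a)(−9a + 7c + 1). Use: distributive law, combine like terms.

20ac^2 + 224c^3 − 136c^2 + 512ac − 80c − 676a^2c + 108a − 8 − 364a^2 + 360a^3

(4c − 4 + 8a)(8c + 2 − 5a)(−9a + 7c + 1)
= (32c^2 + 8c − 20ac − 32c − 8 + 20a + 64ac + 16a − 40a^2)(−9a + 7c + 1)    [distributive law]
= (32c^2 − 24c + 44ac − 8 + 36a − 40a^2)(−9a + 7c + 1)    [combine like terms]
= −288ac^2 + 224c^3 + 32c^2 + 216ac − 168c^2 − 24c − 396a^2c + 308ac^2 + 44ac + 72a − 56c − 8 − 324a^2 + 252ac + 36a + 360a^3 − 280a^2c − 40a^2    [distributive law]
= 20ac^2 + 224c^3 − 136c^2 + 512ac − 80c − 676a^2c + 108a − 8 − 364a^2 + 360a^3    [combine like terms]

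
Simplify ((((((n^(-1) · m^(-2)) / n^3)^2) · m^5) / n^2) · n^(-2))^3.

((((((n^(-1) · m^(-2)) / n^3)^2) · m^5) / n^2) · n^(-2))^3
= ((((((n^(-1) · m^(-2)) / n^3)^2) · m^5) / n^2)^3) · ((n^(-2))^3)    [power of a product]
= ((((((n^(-1) · m^(-2)) / n^3)^2) · m^5)^3) / ((n^2)^3)) · ((n^(-2))^3)    [power of a quotient]
= ((((((n^(-1) · m^(-2)) / n^3)^2)^3) · ((m^5)^3)) / ((n^2)^3)) · ((n^(-2))^3)    [power of a product]
= (((((n^(-1) · m^(-2)) / n^3)^6) · ((m^5)^3)) / ((n^2)^3)) · ((n^(-2))^3)    [power of a power]
= (((((n^(-1) · m^(-2))^6) / ((n^3)^6)) · ((m^5)^3)) / ((n^2)^3)) · ((n^(-2))^3)    [power of a quotient]
= ((((((n^(-1))^6) · ((m^(-2))^6)) / ((n^3)^6)) · ((m^5)^3)) / ((n^2)^3)) · ((n^(-2))^3)    [power of a product]
= ((((n^(-6) · ((m^(-2))^6)) / ((n^3)^6)) · ((m^5)^3)) / ((n^2)^3)) · ((n^(-2))^3)    [power of a power]
= ((((n^(-6) · m^(-12)) / ((n^3)^6)) · ((m^5)^3)) / ((n^2)^3)) · ((n^(-2))^3)    [power of a power]
= ((((n^(-6) · m^(-12)) / n^18) · ((m^5)^3)) / ((n^2)^3)) · ((n^(-2))^3)    [power of a power]
= ((((n^(-6) · m^(-12)) / n^18) · m^15) / ((n^2)^3)) · ((n^(-2))^3)    [power of a power]
= ((((n^(-6) · m^(-12)) / n^18) · m^15) / n^6) · ((n^(-2))^3)    [power of a power]
= ((((n^(-6) · m^(-12)) / n^18) · m^15) / n^6) · n^(-6)    [power of a power]
= m^3·n^(-36)    [quotient of powers; product of powers]

m^3·n^(-36)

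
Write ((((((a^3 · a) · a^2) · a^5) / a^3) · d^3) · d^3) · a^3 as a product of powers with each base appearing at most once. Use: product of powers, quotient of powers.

a^11·d^6

((((((a^3 · a) · a^2) · a^5) / a^3) · d^3) · d^3) · a^3
= (((((a^4 · a^2) · a^5) / a^3) · d^3) · d^3) · a^3    [product of powers]
= ((((a^6 · a^5) / a^3) · d^3) · d^3) · a^3    [product of powers]
= (((a^11 / a^3) · d^3) · d^3) · a^3    [product of powers]
= ((a^8 · d^3) · d^3) · a^3    [quotient of powers]
= a^11·d^6    [product of powers]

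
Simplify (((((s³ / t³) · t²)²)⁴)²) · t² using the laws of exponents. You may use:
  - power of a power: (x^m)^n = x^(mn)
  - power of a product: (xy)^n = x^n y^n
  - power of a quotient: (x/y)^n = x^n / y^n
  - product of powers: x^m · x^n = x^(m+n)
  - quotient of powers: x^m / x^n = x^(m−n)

s⁴⁸·t⁻¹⁴

(((((s³ / t³) · t²)²)⁴)²) · t²
= ((((s³ / t³) · t²)²)⁸) · t²    [power of a power]
= (((s³ / t³) · t²)¹⁶) · t²    [power of a power]
= (((s³ / t³)¹⁶) · ((t²)¹⁶)) · t²    [power of a product]
= ((((s³)¹⁶) / ((t³)¹⁶)) · ((t²)¹⁶)) · t²    [power of a quotient]
= ((s⁴⁸ / ((t³)¹⁶)) · ((t²)¹⁶)) · t²    [power of a power]
= ((s⁴⁸ / t⁴⁸) · ((t²)¹⁶)) · t²    [power of a power]
= ((s⁴⁸ / t⁴⁸) · t³²) · t²    [power of a power]
= s⁴⁸·t⁻¹⁴    [quotient of powers; product of powers]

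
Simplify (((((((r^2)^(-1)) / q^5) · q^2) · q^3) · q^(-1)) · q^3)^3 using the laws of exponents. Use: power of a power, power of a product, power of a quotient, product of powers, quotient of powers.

q^6r^(-6)

(((((((r^2)^(-1)) / q^5) · q^2) · q^3) · q^(-1)) · q^3)^3
= (((((((r^2)^(-1)) / q^5) · q^2) · q^3) · q^(-1))^3) · ((q^3)^3)    [power of a product]
= (((((((r^2)^(-1)) / q^5) · q^2) · q^3)^3) · ((q^(-1))^3)) · ((q^3)^3)    [power of a product]
= (((((((r^2)^(-1)) / q^5) · q^2)^3) · ((q^3)^3)) · ((q^(-1))^3)) · ((q^3)^3)    [power of a product]
= (((((((r^2)^(-1)) / q^5)^3) · ((q^2)^3)) · ((q^3)^3)) · ((q^(-1))^3)) · ((q^3)^3)    [power of a product]
= (((((((r^2)^(-1))^3) / ((q^5)^3)) · ((q^2)^3)) · ((q^3)^3)) · ((q^(-1))^3)) · ((q^3)^3)    [power of a quotient]
= ((((((r^2)^(-3)) / ((q^5)^3)) · ((q^2)^3)) · ((q^3)^3)) · ((q^(-1))^3)) · ((q^3)^3)    [power of a power]
= ((((r^(-6) / ((q^5)^3)) · ((q^2)^3)) · ((q^3)^3)) · ((q^(-1))^3)) · ((q^3)^3)    [power of a power]
= ((((r^(-6) / q^15) · ((q^2)^3)) · ((q^3)^3)) · ((q^(-1))^3)) · ((q^3)^3)    [power of a power]
= ((((r^(-6) / q^15) · q^6) · ((q^3)^3)) · ((q^(-1))^3)) · ((q^3)^3)    [power of a power]
= ((((r^(-6) / q^15) · q^6) · q^9) · ((q^(-1))^3)) · ((q^3)^3)    [power of a power]
= ((((r^(-6) / q^15) · q^6) · q^9) · q^(-3)) · ((q^3)^3)    [power of a power]
= ((((r^(-6) / q^15) · q^6) · q^9) · q^(-3)) · q^9    [power of a power]
= q^6r^(-6)    [quotient of powers; product of powers]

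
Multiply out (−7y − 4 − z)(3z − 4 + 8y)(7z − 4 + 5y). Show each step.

−218yz^2 + 48yz − 537y^2z + 96y + 204y^2 − 280y^3 − 44z^2 + 144z − 64 − 21z^3

(−7y − 4 − z)(3z − 4 + 8y)(7z − 4 + 5y)
= (−21yz + 28y − 56y^2 − 12z + 16 − 32y − 3z^2 + 4z − 8yz)(7z − 4 + 5y)    [distributive law]
= (−29yz − 4y − 56y^2 − 8z + 16 − 3z^2)(7z − 4 + 5y)    [combine like terms]
= −203yz^2 + 116yz − 145y^2z − 28yz + 16y − 20y^2 − 392y^2z + 224y^2 − 280y^3 − 56z^2 + 32z − 40yz + 112z − 64 + 80y − 21z^3 + 12z^2 − 15yz^2    [distributive law]
= −218yz^2 + 48yz − 537y^2z + 96y + 204y^2 − 280y^3 − 44z^2 + 144z − 64 − 21z^3    [combine like terms]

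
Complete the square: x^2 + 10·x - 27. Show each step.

(x + 5)^2 - 52

x^2 + 10·x - 27
= x^2 + 10·x + 25 - 25 - 27    [add and subtract 25]
= (x + 5)^2 - 25 - 27    [perfect-square identity]
= (x + 5)^2 - 52    [combine constants]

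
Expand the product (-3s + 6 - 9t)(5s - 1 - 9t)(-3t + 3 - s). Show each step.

63s^2t - 78s^2 + 15s^3 - 108st + 105s - 27st^2 - 117t - 18 + 378t^2 - 243t^3

(-3s + 6 - 9t)(5s - 1 - 9t)(-3t + 3 - s)
= (-15s^2 + 3s + 27st + 30s - 6 - 54t - 45st + 9t + 81t^2)(-3t + 3 - s)    [distributive law]
= (-15s^2 + 33s - 18st - 6 - 45t + 81t^2)(-3t + 3 - s)    [combine like terms]
= 45s^2t - 45s^2 + 15s^3 - 99st + 99s - 33s^2 + 54st^2 - 54st + 18s^2t + 18t - 18 + 6s + 135t^2 - 135t + 45st - 243t^3 + 243t^2 - 81st^2    [distributive law]
= 63s^2t - 78s^2 + 15s^3 - 108st + 105s - 27st^2 - 117t - 18 + 378t^2 - 243t^3    [combine like terms]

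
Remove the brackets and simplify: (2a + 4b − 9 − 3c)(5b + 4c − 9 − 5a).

(2a + 4b − 9 − 3c)(5b + 4c − 9 − 5a)
= 10ab + 8ac − 18a − 10a² + 20b² + 16bc − 36b − 20ab − 45b − 36c + 81 + 45a − 15bc − 12c² + 27c + 15ac    [distributive law]
= −10ab + 23ac + 27a − 10a² + 20b² + bc − 81b − 9c + 81 − 12c²    [combine like terms]

−10ab + 23ac + 27a − 10a² + 20b² + bc − 81b − 9c + 81 − 12c²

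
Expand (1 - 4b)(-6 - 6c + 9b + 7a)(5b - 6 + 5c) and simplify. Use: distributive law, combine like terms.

(1 - 4b)(-6 - 6c + 9b + 7a)(5b - 6 + 5c)
= (-6 - 6c + 9b + 7a + 24b + 24bc - 36b² - 28ab)(5b - 6 + 5c)    [distributive law]
= (-6 - 6c + 33b + 7a + 24bc - 36b² - 28ab)(5b - 6 + 5c)    [combine like terms]
= -30b + 36 - 30c - 30bc + 36c - 30c² + 165b² - 198b + 165bc + 35ab - 42a + 35ac + 120b²c - 144bc + 120bc² - 180b³ + 216b² - 180b²c - 140ab² + 168ab - 140abc    [distributive law]
= -228b + 36 + 6c - 9bc - 30c² + 381b² + 203ab - 42a + 35ac - 60b²c + 120bc² - 180b³ - 140ab² - 140abc    [combine like terms]

-228b + 36 + 6c - 9bc - 30c² + 381b² + 203ab - 42a + 35ac - 60b²c + 120bc² - 180b³ - 140ab² - 140abc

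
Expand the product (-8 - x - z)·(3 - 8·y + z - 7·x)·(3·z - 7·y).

(-8 - x - z)·(3 - 8·y + z - 7·x)·(3·z - 7·y)
= (-24 + 64·y - 8·z + 56·x - 3·x + 8·x·y - x·z + 7·x^2 - 3·z + 8·y·z - z^2 + 7·x·z)·(3·z - 7·y)    [distributive law]
= (-24 + 64·y - 11·z + 53·x + 8·x·y + 6·x·z + 7·x^2 + 8·y·z - z^2)·(3·z - 7·y)    [combine like terms]
= -72·z + 168·y + 192·y·z - 448·y^2 - 33·z^2 + 77·y·z + 159·x·z - 371·x·y + 24·x·y·z - 56·x·y^2 + 18·x·z^2 - 42·x·y·z + 21·x^2·z - 49·x^2·y + 24·y·z^2 - 56·y^2·z - 3·z^3 + 7·y·z^2    [distributive law]
= -72·z + 168·y + 269·y·z - 448·y^2 - 33·z^2 + 159·x·z - 371·x·y - 18·x·y·z - 56·x·y^2 + 18·x·z^2 + 21·x^2·z - 49·x^2·y + 31·y·z^2 - 56·y^2·z - 3·z^3    [combine like terms]

-72·z + 168·y + 269·y·z - 448·y^2 - 33·z^2 + 159·x·z - 371·x·y - 18·x·y·z - 56·x·y^2 + 18·x·z^2 + 21·x^2·z - 49·x^2·y + 31·y·z^2 - 56·y^2·z - 3·z^3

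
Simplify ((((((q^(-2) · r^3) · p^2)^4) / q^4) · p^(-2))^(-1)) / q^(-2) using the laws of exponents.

p^(-6)q^14r^(-12)

((((((q^(-2) · r^3) · p^2)^4) / q^4) · p^(-2))^(-1)) / q^(-2)
= ((((((q^(-2) · r^3) · p^2)^4) / q^4)^(-1)) · ((p^(-2))^(-1))) / q^(-2)    [power of a product]
= ((((((q^(-2) · r^3) · p^2)^4)^(-1)) / ((q^4)^(-1))) · ((p^(-2))^(-1))) / q^(-2)    [power of a quotient]
= (((((q^(-2) · r^3) · p^2)^(-4)) / ((q^4)^(-1))) · ((p^(-2))^(-1))) / q^(-2)    [power of a power]
= (((((q^(-2) · r^3)^(-4)) · ((p^2)^(-4))) / ((q^4)^(-1))) · ((p^(-2))^(-1))) / q^(-2)    [power of a product]
= ((((((q^(-2))^(-4)) · ((r^3)^(-4))) · ((p^2)^(-4))) / ((q^4)^(-1))) · ((p^(-2))^(-1))) / q^(-2)    [power of a product]
= ((((q^8 · ((r^3)^(-4))) · ((p^2)^(-4))) / ((q^4)^(-1))) · ((p^(-2))^(-1))) / q^(-2)    [power of a power]
= ((((q^8 · r^(-12)) · ((p^2)^(-4))) / ((q^4)^(-1))) · ((p^(-2))^(-1))) / q^(-2)    [power of a power]
= ((((q^8 · r^(-12)) · p^(-8)) / ((q^4)^(-1))) · ((p^(-2))^(-1))) / q^(-2)    [power of a power]
= ((((q^8 · r^(-12)) · p^(-8)) / q^(-4)) · ((p^(-2))^(-1))) / q^(-2)    [power of a power]
= ((((q^8 · r^(-12)) · p^(-8)) / q^(-4)) · p^2) / q^(-2)    [power of a power]
= p^(-6)q^14r^(-12)    [quotient of powers; product of powers]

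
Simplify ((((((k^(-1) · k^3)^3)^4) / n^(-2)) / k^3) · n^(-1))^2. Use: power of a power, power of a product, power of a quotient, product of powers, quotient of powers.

((((((k^(-1) · k^3)^3)^4) / n^(-2)) / k^3) · n^(-1))^2
= ((((((k^(-1) · k^3)^3)^4) / n^(-2)) / k^3)^2) · ((n^(-1))^2)    [power of a product]
= ((((((k^(-1) · k^3)^3)^4) / n^(-2))^2) / ((k^3)^2)) · ((n^(-1))^2)    [power of a quotient]
= ((((((k^(-1) · k^3)^3)^4)^2) / ((n^(-2))^2)) / ((k^3)^2)) · ((n^(-1))^2)    [power of a quotient]
= (((((k^(-1) · k^3)^3)^8) / ((n^(-2))^2)) / ((k^3)^2)) · ((n^(-1))^2)    [power of a power]
= ((((k^(-1) · k^3)^24) / ((n^(-2))^2)) / ((k^3)^2)) · ((n^(-1))^2)    [power of a power]
= (((((k^(-1))^24) · ((k^3)^24)) / ((n^(-2))^2)) / ((k^3)^2)) · ((n^(-1))^2)    [power of a product]
= (((k^(-24) · ((k^3)^24)) / ((n^(-2))^2)) / ((k^3)^2)) · ((n^(-1))^2)    [power of a power]
= (((k^(-24) · k^72) / ((n^(-2))^2)) / ((k^3)^2)) · ((n^(-1))^2)    [power of a power]
= ((k^48 / ((n^(-2))^2)) / ((k^3)^2)) · ((n^(-1))^2)    [product of powers]
= ((k^48 / n^(-4)) / ((k^3)^2)) · ((n^(-1))^2)    [power of a power]
= ((k^48 / n^(-4)) / k^6) · ((n^(-1))^2)    [power of a power]
= ((k^48 / n^(-4)) / k^6) · n^(-2)    [power of a power]
= k^42n^2    [quotient of powers]

k^42n^2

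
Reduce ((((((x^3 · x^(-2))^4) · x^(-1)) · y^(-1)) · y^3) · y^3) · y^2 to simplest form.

((((((x^3 · x^(-2))^4) · x^(-1)) · y^(-1)) · y^3) · y^3) · y^2
= (((((((x^3)^4) · ((x^(-2))^4)) · x^(-1)) · y^(-1)) · y^3) · y^3) · y^2    [power of a product]
= (((((x^12 · ((x^(-2))^4)) · x^(-1)) · y^(-1)) · y^3) · y^3) · y^2    [power of a power]
= (((((x^12 · x^(-8)) · x^(-1)) · y^(-1)) · y^3) · y^3) · y^2    [power of a power]
= ((((x^4 · x^(-1)) · y^(-1)) · y^3) · y^3) · y^2    [product of powers]
= (((x^3 · y^(-1)) · y^3) · y^3) · y^2    [product of powers]
= x^3y^7    [product of powers]

x^3y^7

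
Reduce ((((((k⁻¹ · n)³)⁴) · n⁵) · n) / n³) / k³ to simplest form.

((((((k⁻¹ · n)³)⁴) · n⁵) · n) / n³) / k³
= (((((k⁻¹ · n)¹²) · n⁵) · n) / n³) / k³    [power of a power]
= ((((((k⁻¹)¹²) · (n¹²)) · n⁵) · n) / n³) / k³    [power of a product]
= ((((k⁻¹² · (n¹²)) · n⁵) · n) / n³) / k³    [power of a power]
= k⁻¹⁵n¹⁵    [quotient of powers; product of powers]

k⁻¹⁵n¹⁵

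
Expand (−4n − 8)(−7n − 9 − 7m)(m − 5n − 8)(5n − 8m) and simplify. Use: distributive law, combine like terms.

(−4n − 8)(−7n − 9 − 7m)(m − 5n − 8)(5n − 8m)
= (28n^2 + 36n + 28mn + 56n + 72 + 56m)(m − 5n − 8)(5n − 8m)    [distributive law]
= (28n^2 + 92n + 28mn + 72 + 56m)(m − 5n − 8)(5n − 8m)    [combine like terms]
= (28mn^2 − 140n^3 − 224n^2 + 92mn − 460n^2 − 736n + 28m^2n − 140mn^2 − 224mn + 72m − 360n − 576 + 56m^2 − 280mn − 448m)(5n − 8m)    [distributive law]
= (−112mn^2 − 140n^3 − 684n^2 − 412mn − 1096n + 28m^2n − 376m − 576 + 56m^2)(5n − 8m)    [combine like terms]
= −560mn^3 + 896m^2n^2 − 700n^4 + 1120mn^3 − 3420n^3 + 5472mn^2 − 2060mn^2 + 3296m^2n − 5480n^2 + 8768mn + 140m^2n^2 − 224m^3n − 1880mn + 3008m^2 − 2880n + 4608m + 280m^2n − 448m^3    [distributive law]
= 560mn^3 + 1036m^2n^2 − 700n^4 − 3420n^3 + 3412mn^2 + 3576m^2n − 5480n^2 + 6888mn − 224m^3n + 3008m^2 − 2880n + 4608m − 448m^3    [combine like terms]

560mn^3 + 1036m^2n^2 − 700n^4 − 3420n^3 + 3412mn^2 + 3576m^2n − 5480n^2 + 6888mn − 224m^3n + 3008m^2 − 2880n + 4608m − 448m^3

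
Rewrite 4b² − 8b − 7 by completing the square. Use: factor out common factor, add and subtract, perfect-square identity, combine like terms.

4(b − 1)² − 11

4b² − 8b − 7
= 4(b² − 2b) − 7    [factor out 4 from the b-terms]
= 4(b² − 2b + 1 − 1) − 7    [add and subtract 1 inside the bracket]
= 4(b − 1)² − 4 − 7    [perfect-square identity]
= 4(b − 1)² − 11    [combine constants]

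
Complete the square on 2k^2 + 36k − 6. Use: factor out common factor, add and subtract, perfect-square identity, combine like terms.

2k^2 + 36k − 6
= 2(k^2 + 18k) − 6    [factor out 2 from the k-terms]
= 2(k^2 + 18k + 81 − 81) − 6    [add and subtract 81 inside the bracket]
= 2(k + 9)^2 − 162 − 6    [perfect-square identity]
= 2(k + 9)^2 − 168    [combine constants]

2(k + 9)^2 − 168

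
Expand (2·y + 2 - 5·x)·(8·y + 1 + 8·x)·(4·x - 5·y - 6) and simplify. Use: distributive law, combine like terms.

184·x·y^2 - 80·y^3 - 186·y^2 + 161·x·y - 118·y + 104·x^2·y - 58·x - 12 + 284·x^2 - 160·x^3

(2·y + 2 - 5·x)·(8·y + 1 + 8·x)·(4·x - 5·y - 6)
= (16·y^2 + 2·y + 16·x·y + 16·y + 2 + 16·x - 40·x·y - 5·x - 40·x^2)·(4·x - 5·y - 6)    [distributive law]
= (16·y^2 + 18·y - 24·x·y + 2 + 11·x - 40·x^2)·(4·x - 5·y - 6)    [combine like terms]
= 64·x·y^2 - 80·y^3 - 96·y^2 + 72·x·y - 90·y^2 - 108·y - 96·x^2·y + 120·x·y^2 + 144·x·y + 8·x - 10·y - 12 + 44·x^2 - 55·x·y - 66·x - 160·x^3 + 200·x^2·y + 240·x^2    [distributive law]
= 184·x·y^2 - 80·y^3 - 186·y^2 + 161·x·y - 118·y + 104·x^2·y - 58·x - 12 + 284·x^2 - 160·x^3    [combine like terms]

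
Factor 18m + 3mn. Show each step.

3m(6 + n)

18m + 3mn
= 3(6m + mn)    [factor out 3]
= 3m(6 + n)    [factor out m]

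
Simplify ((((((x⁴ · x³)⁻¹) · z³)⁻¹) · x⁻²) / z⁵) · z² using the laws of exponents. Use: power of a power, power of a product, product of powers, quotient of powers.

x⁵z⁻⁶

((((((x⁴ · x³)⁻¹) · z³)⁻¹) · x⁻²) / z⁵) · z²
= ((((((x⁴ · x³)⁻¹)⁻¹) · ((z³)⁻¹)) · x⁻²) / z⁵) · z²    [power of a product]
= (((((x⁴ · x³)¹) · ((z³)⁻¹)) · x⁻²) / z⁵) · z²    [power of a power]
= ((((((x⁴)¹) · ((x³)¹)) · ((z³)⁻¹)) · x⁻²) / z⁵) · z²    [power of a product]
= ((((x⁴ · ((x³)¹)) · ((z³)⁻¹)) · x⁻²) / z⁵) · z²    [power of a power]
= ((((x⁴ · x³) · ((z³)⁻¹)) · x⁻²) / z⁵) · z²    [power of a power]
= (((x⁷ · ((z³)⁻¹)) · x⁻²) / z⁵) · z²    [product of powers]
= (((x⁷ · z⁻³) · x⁻²) / z⁵) · z²    [power of a power]
= x⁵z⁻⁶    [quotient of powers; product of powers]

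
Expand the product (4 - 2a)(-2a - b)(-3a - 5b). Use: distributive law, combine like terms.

(4 - 2a)(-2a - b)(-3a - 5b)
= (-8a - 4b + 4a² + 2ab)(-3a - 5b)    [distributive law]
= 24a² + 40ab + 12ab + 20b² - 12a³ - 20a²b - 6a²b - 10ab²    [distributive law]
= 24a² + 52ab + 20b² - 12a³ - 26a²b - 10ab²    [combine like terms]

24a² + 52ab + 20b² - 12a³ - 26a²b - 10ab²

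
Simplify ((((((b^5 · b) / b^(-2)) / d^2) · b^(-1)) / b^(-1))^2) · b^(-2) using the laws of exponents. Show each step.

b^14·d^(-4)

((((((b^5 · b) / b^(-2)) / d^2) · b^(-1)) / b^(-1))^2) · b^(-2)
= ((((((b^5 · b) / b^(-2)) / d^2) · b^(-1))^2) / ((b^(-1))^2)) · b^(-2)    [power of a quotient]
= ((((((b^5 · b) / b^(-2)) / d^2)^2) · ((b^(-1))^2)) / ((b^(-1))^2)) · b^(-2)    [power of a product]
= ((((((b^5 · b) / b^(-2))^2) / ((d^2)^2)) · ((b^(-1))^2)) / ((b^(-1))^2)) · b^(-2)    [power of a quotient]
= ((((((b^5 · b)^2) / ((b^(-2))^2)) / ((d^2)^2)) · ((b^(-1))^2)) / ((b^(-1))^2)) · b^(-2)    [power of a quotient]
= (((((((b^5)^2) · (b^2)) / ((b^(-2))^2)) / ((d^2)^2)) · ((b^(-1))^2)) / ((b^(-1))^2)) · b^(-2)    [power of a product]
= (((((b^10 · (b^2)) / ((b^(-2))^2)) / ((d^2)^2)) · ((b^(-1))^2)) / ((b^(-1))^2)) · b^(-2)    [power of a power]
= ((((b^12 / ((b^(-2))^2)) / ((d^2)^2)) · ((b^(-1))^2)) / ((b^(-1))^2)) · b^(-2)    [product of powers]
= ((((b^12 / b^(-4)) / ((d^2)^2)) · ((b^(-1))^2)) / ((b^(-1))^2)) · b^(-2)    [power of a power]
= (((b^16 / ((d^2)^2)) · ((b^(-1))^2)) / ((b^(-1))^2)) · b^(-2)    [quotient of powers]
= (((b^16 / d^4) · ((b^(-1))^2)) / ((b^(-1))^2)) · b^(-2)    [power of a power]
= (((b^16 / d^4) · b^(-2)) / ((b^(-1))^2)) · b^(-2)    [power of a power]
= (((b^16 / d^4) · b^(-2)) / b^(-2)) · b^(-2)    [power of a power]
= b^14·d^(-4)    [quotient of powers; product of powers]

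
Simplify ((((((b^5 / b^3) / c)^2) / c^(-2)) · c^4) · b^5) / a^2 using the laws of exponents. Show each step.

((((((b^5 / b^3) / c)^2) / c^(-2)) · c^4) · b^5) / a^2
= ((((((b^5 / b^3)^2) / (c^2)) / c^(-2)) · c^4) · b^5) / a^2    [power of a quotient]
= (((((((b^5)^2) / ((b^3)^2)) / (c^2)) / c^(-2)) · c^4) · b^5) / a^2    [power of a quotient]
= (((((b^10 / ((b^3)^2)) / (c^2)) / c^(-2)) · c^4) · b^5) / a^2    [power of a power]
= (((((b^10 / b^6) / (c^2)) / c^(-2)) · c^4) · b^5) / a^2    [power of a power]
= ((((b^4 / (c^2)) / c^(-2)) · c^4) · b^5) / a^2    [quotient of powers]
= a^(-2)b^9c^4    [quotient of powers; product of powers]

a^(-2)b^9c^4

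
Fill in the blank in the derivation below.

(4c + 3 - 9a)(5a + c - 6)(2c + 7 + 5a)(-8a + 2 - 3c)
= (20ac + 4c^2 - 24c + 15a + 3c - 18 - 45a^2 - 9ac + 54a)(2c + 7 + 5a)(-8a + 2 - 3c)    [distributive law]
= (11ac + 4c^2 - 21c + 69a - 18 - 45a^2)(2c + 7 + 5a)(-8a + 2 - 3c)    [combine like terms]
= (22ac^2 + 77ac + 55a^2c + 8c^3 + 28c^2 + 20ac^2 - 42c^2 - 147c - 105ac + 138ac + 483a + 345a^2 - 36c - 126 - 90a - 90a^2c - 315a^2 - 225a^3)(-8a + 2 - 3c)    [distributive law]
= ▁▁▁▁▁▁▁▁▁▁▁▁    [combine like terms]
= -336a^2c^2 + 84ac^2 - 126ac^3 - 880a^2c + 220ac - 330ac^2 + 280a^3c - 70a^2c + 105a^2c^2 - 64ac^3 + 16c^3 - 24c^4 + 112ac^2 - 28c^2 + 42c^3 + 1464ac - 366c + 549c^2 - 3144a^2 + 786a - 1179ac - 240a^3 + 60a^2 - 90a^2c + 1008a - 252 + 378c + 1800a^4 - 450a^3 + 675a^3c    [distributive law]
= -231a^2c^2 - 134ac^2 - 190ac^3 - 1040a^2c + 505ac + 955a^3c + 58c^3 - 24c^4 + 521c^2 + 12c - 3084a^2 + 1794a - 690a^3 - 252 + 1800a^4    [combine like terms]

Applying combine like terms to the line above:

(42ac^2 + 110ac - 35a^2c + 8c^3 - 14c^2 - 183c + 393a + 30a^2 - 126 - 225a^3)(-8a + 2 - 3c)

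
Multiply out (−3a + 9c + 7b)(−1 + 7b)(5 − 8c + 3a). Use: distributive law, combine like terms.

(−3a + 9c + 7b)(−1 + 7b)(5 − 8c + 3a)
= (3a − 21ab − 9c + 63bc − 7b + 49b²)(5 − 8c + 3a)    [distributive law]
= 15a − 24ac + 9a² − 105ab + 168abc − 63a²b − 45c + 72c² − 27ac + 315bc − 504bc² + 189abc − 35b + 56bc − 21ab + 245b² − 392b²c + 147ab²    [distributive law]
= 15a − 51ac + 9a² − 126ab + 357abc − 63a²b − 45c + 72c² + 371bc − 504bc² − 35b + 245b² − 392b²c + 147ab²    [combine like terms]

15a − 51ac + 9a² − 126ab + 357abc − 63a²b − 45c + 72c² + 371bc − 504bc² − 35b + 245b² − 392b²c + 147ab²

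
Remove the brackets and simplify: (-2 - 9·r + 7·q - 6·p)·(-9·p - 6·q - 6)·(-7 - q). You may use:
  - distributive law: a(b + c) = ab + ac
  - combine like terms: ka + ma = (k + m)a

(-2 - 9·r + 7·q - 6·p)·(-9·p - 6·q - 6)·(-7 - q)
= (18·p + 12·q + 12 + 81·p·r + 54·q·r + 54·r - 63·p·q - 42·q² - 42·q + 54·p² + 36·p·q + 36·p)·(-7 - q)    [distributive law]
= (54·p - 30·q + 12 + 81·p·r + 54·q·r + 54·r - 27·p·q - 42·q² + 54·p²)·(-7 - q)    [combine like terms]
= -378·p - 54·p·q + 210·q + 30·q² - 84 - 12·q - 567·p·r - 81·p·q·r - 378·q·r - 54·q²·r - 378·r - 54·q·r + 189·p·q + 27·p·q² + 294·q² + 42·q³ - 378·p² - 54·p²·q    [distributive law]
= -378·p + 135·p·q + 198·q + 324·q² - 84 - 567·p·r - 81·p·q·r - 432·q·r - 54·q²·r - 378·r + 27·p·q² + 42·q³ - 378·p² - 54·p²·q    [combine like terms]

-378·p + 135·p·q + 198·q + 324·q² - 84 - 567·p·r - 81·p·q·r - 432·q·r - 54·q²·r - 378·r + 27·p·q² + 42·q³ - 378·p² - 54·p²·q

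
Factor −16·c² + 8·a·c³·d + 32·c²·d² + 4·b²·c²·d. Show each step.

4·c²(−4 + 2·a·c·d + 8·d² + b²·d)

−16·c² + 8·a·c³·d + 32·c²·d² + 4·b²·c²·d
= 4(−4·c² + 2·a·c³·d + 8·c²·d² + b²·c²·d)    [factor out 4]
= 4·c²(−4 + 2·a·c·d + 8·d² + b²·d)    [factor out c²]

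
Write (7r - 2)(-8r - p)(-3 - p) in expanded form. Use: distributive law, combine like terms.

(7r - 2)(-8r - p)(-3 - p)
= (-56r^2 - 7pr + 16r + 2p)(-3 - p)    [distributive law]
= 168r^2 + 56pr^2 + 21pr + 7p^2r - 48r - 16pr - 6p - 2p^2    [distributive law]
= 168r^2 + 56pr^2 + 5pr + 7p^2r - 48r - 6p - 2p^2    [combine like terms]

168r^2 + 56pr^2 + 5pr + 7p^2r - 48r - 6p - 2p^2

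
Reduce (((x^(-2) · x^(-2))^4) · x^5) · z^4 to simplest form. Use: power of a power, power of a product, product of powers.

(((x^(-2) · x^(-2))^4) · x^5) · z^4
= ((((x^(-2))^4) · ((x^(-2))^4)) · x^5) · z^4    [power of a product]
= ((x^(-8) · ((x^(-2))^4)) · x^5) · z^4    [power of a power]
= ((x^(-8) · x^(-8)) · x^5) · z^4    [power of a power]
= (x^(-16) · x^5) · z^4    [product of powers]
= x^(-11) · z^4    [product of powers]
= x^(-11)·z^4    [rearrange]

x^(-11)·z^4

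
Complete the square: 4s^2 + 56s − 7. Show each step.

4(s + 7)^2 − 203

4s^2 + 56s − 7
= 4(s^2 + 14s) − 7    [factor out 4 from the s-terms]
= 4(s^2 + 14s + 49 − 49) − 7    [add and subtract 49 inside the bracket]
= 4(s + 7)^2 − 196 − 7    [perfect-square identity]
= 4(s + 7)^2 − 203    [combine constants]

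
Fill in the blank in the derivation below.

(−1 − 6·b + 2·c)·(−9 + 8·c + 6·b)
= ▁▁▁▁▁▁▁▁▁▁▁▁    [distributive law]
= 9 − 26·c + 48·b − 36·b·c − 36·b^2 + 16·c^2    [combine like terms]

Applying distributive law to the line above:

9 − 8·c − 6·b + 54·b − 48·b·c − 36·b^2 − 18·c + 16·c^2 + 12·b·c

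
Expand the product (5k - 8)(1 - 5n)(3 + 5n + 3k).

(5k - 8)(1 - 5n)(3 + 5n + 3k)
= (5k - 25kn - 8 + 40n)(3 + 5n + 3k)    [distributive law]
= 15k + 25kn + 15k^2 - 75kn - 125kn^2 - 75k^2n - 24 - 40n - 24k + 120n + 200n^2 + 120kn    [distributive law]
= -9k + 70kn + 15k^2 - 125kn^2 - 75k^2n - 24 + 80n + 200n^2    [combine like terms]

-9k + 70kn + 15k^2 - 125kn^2 - 75k^2n - 24 + 80n + 200n^2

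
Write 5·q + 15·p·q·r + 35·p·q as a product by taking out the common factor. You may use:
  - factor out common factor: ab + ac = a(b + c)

5·q(1 + 3·p·r + 7·p)

5·q + 15·p·q·r + 35·p·q
= 5(q + 3·p·q·r + 7·p·q)    [factor out 5]
= 5·q(1 + 3·p·r + 7·p)    [factor out q]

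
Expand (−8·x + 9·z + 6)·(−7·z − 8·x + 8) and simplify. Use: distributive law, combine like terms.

−16·x·z + 64·x^2 − 112·x − 63·z^2 + 30·z + 48

(−8·x + 9·z + 6)·(−7·z − 8·x + 8)
= 56·x·z + 64·x^2 − 64·x − 63·z^2 − 72·x·z + 72·z − 42·z − 48·x + 48    [distributive law]
= −16·x·z + 64·x^2 − 112·x − 63·z^2 + 30·z + 48    [combine like terms]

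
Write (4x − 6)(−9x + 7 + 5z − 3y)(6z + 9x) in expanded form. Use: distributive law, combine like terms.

−36x^2z − 324x^3 + 222xz + 738x^2 + 120xz^2 − 72xyz − 108x^2y − 252z − 378x − 180z^2 + 108yz + 162xy

(4x − 6)(−9x + 7 + 5z − 3y)(6z + 9x)
= (−36x^2 + 28x + 20xz − 12xy + 54x − 42 − 30z + 18y)(6z + 9x)    [distributive law]
= (−36x^2 + 82x + 20xz − 12xy − 42 − 30z + 18y)(6z + 9x)    [combine like terms]
= −216x^2z − 324x^3 + 492xz + 738x^2 + 120xz^2 + 180x^2z − 72xyz − 108x^2y − 252z − 378x − 180z^2 − 270xz + 108yz + 162xy    [distributive law]
= −36x^2z − 324x^3 + 222xz + 738x^2 + 120xz^2 − 72xyz − 108x^2y − 252z − 378x − 180z^2 + 108yz + 162xy    [combine like terms]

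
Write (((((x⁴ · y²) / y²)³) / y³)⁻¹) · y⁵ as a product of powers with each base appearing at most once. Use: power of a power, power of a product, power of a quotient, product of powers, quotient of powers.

(((((x⁴ · y²) / y²)³) / y³)⁻¹) · y⁵
= (((((x⁴ · y²) / y²)³)⁻¹) / ((y³)⁻¹)) · y⁵    [power of a quotient]
= ((((x⁴ · y²) / y²)⁻³) / ((y³)⁻¹)) · y⁵    [power of a power]
= ((((x⁴ · y²)⁻³) / ((y²)⁻³)) / ((y³)⁻¹)) · y⁵    [power of a quotient]
= (((((x⁴)⁻³) · ((y²)⁻³)) / ((y²)⁻³)) / ((y³)⁻¹)) · y⁵    [power of a product]
= (((x⁻¹² · ((y²)⁻³)) / ((y²)⁻³)) / ((y³)⁻¹)) · y⁵    [power of a power]
= (((x⁻¹² · y⁻⁶) / ((y²)⁻³)) / ((y³)⁻¹)) · y⁵    [power of a power]
= (((x⁻¹² · y⁻⁶) / y⁻⁶) / ((y³)⁻¹)) · y⁵    [power of a power]
= (((x⁻¹² · y⁻⁶) / y⁻⁶) / y⁻³) · y⁵    [power of a power]
= x⁻¹²·y⁸    [quotient of powers; product of powers]

x⁻¹²·y⁸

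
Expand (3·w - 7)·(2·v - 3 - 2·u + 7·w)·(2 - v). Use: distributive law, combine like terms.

(3·w - 7)·(2·v - 3 - 2·u + 7·w)·(2 - v)
= (6·v·w - 9·w - 6·u·w + 21·w^2 - 14·v + 21 + 14·u - 49·w)·(2 - v)    [distributive law]
= (6·v·w - 58·w - 6·u·w + 21·w^2 - 14·v + 21 + 14·u)·(2 - v)    [combine like terms]
= 12·v·w - 6·v^2·w - 116·w + 58·v·w - 12·u·w + 6·u·v·w + 42·w^2 - 21·v·w^2 - 28·v + 14·v^2 + 42 - 21·v + 28·u - 14·u·v    [distributive law]
= 70·v·w - 6·v^2·w - 116·w - 12·u·w + 6·u·v·w + 42·w^2 - 21·v·w^2 - 49·v + 14·v^2 + 42 + 28·u - 14·u·v    [combine like terms]

70·v·w - 6·v^2·w - 116·w - 12·u·w + 6·u·v·w + 42·w^2 - 21·v·w^2 - 49·v + 14·v^2 + 42 + 28·u - 14·u·v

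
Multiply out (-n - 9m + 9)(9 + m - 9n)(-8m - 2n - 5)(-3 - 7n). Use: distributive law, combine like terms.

624mn - 2552mn² - 2421n² - 891n³ + 1971n - 2481m²n + 4354m²n² + 1624mn³ + 126n⁴ - 1863m² + 864m - 216m³ - 504m³n + 1215

(-n - 9m + 9)(9 + m - 9n)(-8m - 2n - 5)(-3 - 7n)
= (-9n - mn + 9n² - 81m - 9m² + 81mn + 81 + 9m - 81n)(-8m - 2n - 5)(-3 - 7n)    [distributive law]
= (-90n + 80mn + 9n² - 72m - 9m² + 81)(-8m - 2n - 5)(-3 - 7n)    [combine like terms]
= (720mn + 180n² + 450n - 640m²n - 160mn² - 400mn - 72mn² - 18n³ - 45n² + 576m² + 144mn + 360m + 72m³ + 18m²n + 45m² - 648m - 162n - 405)(-3 - 7n)    [distributive law]
= (464mn + 135n² + 288n - 622m²n - 232mn² - 18n³ + 621m² - 288m + 72m³ - 405)(-3 - 7n)    [combine like terms]
= -1392mn - 3248mn² - 405n² - 945n³ - 864n - 2016n² + 1866m²n + 4354m²n² + 696mn² + 1624mn³ + 54n³ + 126n⁴ - 1863m² - 4347m²n + 864m + 2016mn - 216m³ - 504m³n + 1215 + 2835n    [distributive law]
= 624mn - 2552mn² - 2421n² - 891n³ + 1971n - 2481m²n + 4354m²n² + 1624mn³ + 126n⁴ - 1863m² + 864m - 216m³ - 504m³n + 1215    [combine like terms]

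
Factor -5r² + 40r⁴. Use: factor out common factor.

-5r² + 40r⁴
= 5(-r² + 8r⁴)    [factor out 5]
= 5r²(-1 + 8r²)    [factor out r²]

5r²(-1 + 8r²)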